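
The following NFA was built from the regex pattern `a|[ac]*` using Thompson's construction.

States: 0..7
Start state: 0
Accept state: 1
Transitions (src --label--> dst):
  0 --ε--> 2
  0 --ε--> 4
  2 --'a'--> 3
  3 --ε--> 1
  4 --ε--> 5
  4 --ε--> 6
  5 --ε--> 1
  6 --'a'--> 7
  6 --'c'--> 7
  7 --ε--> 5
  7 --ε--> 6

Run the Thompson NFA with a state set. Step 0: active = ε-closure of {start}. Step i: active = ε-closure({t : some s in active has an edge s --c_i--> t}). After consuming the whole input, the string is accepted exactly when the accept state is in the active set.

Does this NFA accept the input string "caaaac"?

Answer: ACCEPT

Derivation:
initial (ε-close {0}): {0,1,2,4,5,6}
'c' @ 1: {1,5,6,7}  (accept∈set)
'a' @ 2: {1,5,6,7}  (accept∈set)
'a' @ 3: {1,5,6,7}  (accept∈set)
'a' @ 4: {1,5,6,7}  (accept∈set)
'a' @ 5: {1,5,6,7}  (accept∈set)
'c' @ 6: {1,5,6,7}  (accept∈set)
end set {1,5,6,7} — state 1 in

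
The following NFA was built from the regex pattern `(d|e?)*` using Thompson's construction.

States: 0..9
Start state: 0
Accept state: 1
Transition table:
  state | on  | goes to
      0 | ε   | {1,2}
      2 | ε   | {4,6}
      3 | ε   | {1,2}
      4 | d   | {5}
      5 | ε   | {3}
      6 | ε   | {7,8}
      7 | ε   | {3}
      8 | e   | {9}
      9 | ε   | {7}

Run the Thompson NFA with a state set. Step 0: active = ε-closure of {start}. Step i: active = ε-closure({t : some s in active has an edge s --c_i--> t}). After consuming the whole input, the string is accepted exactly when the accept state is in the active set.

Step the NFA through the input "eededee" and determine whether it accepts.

initial (ε-close {0}): {0,1,2,3,4,6,7,8}
'e' @ 1: {1,2,3,4,6,7,8,9}  [accepting]
'e' @ 2: {1,2,3,4,6,7,8,9}  [accepting]
'd' @ 3: {1,2,3,4,5,6,7,8}  [accepting]
'e' @ 4: {1,2,3,4,6,7,8,9}  [accepting]
'd' @ 5: {1,2,3,4,5,6,7,8}  [accepting]
'e' @ 6: {1,2,3,4,6,7,8,9}  [accepting]
'e' @ 7: {1,2,3,4,6,7,8,9}  [accepting]
final: {1,2,3,4,6,7,8,9}; accept 1 in set

Answer: ACCEPT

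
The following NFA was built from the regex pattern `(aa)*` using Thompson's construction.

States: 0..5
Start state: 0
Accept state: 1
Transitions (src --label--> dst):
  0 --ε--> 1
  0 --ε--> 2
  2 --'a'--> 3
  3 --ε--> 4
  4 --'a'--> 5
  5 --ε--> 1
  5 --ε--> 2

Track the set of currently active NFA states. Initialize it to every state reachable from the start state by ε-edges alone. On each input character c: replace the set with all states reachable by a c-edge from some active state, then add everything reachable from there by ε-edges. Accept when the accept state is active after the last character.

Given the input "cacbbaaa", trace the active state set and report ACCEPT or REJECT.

initial (ε-close {0}): {0,1,2}
'c' @ 1: {}  — state set empty
rest 'acbbaaa' ignored (set empty)
after full input: {}  (accept=1 not in)

Answer: REJECT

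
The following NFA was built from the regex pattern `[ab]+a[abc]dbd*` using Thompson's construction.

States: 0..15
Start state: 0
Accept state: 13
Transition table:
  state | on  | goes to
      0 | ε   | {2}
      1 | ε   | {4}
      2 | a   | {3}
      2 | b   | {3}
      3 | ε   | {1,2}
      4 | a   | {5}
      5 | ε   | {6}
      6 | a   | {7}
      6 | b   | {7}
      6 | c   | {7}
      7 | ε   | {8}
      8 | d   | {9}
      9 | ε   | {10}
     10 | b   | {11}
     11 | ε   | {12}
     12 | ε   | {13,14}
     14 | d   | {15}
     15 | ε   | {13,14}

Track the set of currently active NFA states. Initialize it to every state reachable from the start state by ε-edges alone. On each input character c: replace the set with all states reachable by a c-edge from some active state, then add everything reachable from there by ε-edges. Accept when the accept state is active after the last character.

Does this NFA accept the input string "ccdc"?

Answer: REJECT

Derivation:
start: ε-closure({0}) = {0,2}
'c' @ 1: {}  — no active states
rest 'cdc' ignored (set empty)
after full input: {}  (accept=13 not in)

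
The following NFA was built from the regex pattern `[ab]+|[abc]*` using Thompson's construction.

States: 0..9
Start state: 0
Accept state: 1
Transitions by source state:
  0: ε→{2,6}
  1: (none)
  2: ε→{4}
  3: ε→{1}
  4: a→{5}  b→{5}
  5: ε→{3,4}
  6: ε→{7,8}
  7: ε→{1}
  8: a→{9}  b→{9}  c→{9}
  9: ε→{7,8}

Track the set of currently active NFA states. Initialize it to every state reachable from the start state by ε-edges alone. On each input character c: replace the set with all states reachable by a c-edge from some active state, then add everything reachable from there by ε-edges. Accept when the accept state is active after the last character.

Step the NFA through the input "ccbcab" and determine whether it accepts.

Answer: ACCEPT

Derivation:
start: ε-closure({0}) = {0,1,2,4,6,7,8}
'c' @ 1: {1,7,8,9}  ✓accept
'c' @ 2: {1,7,8,9}  ✓accept
'b' @ 3: {1,7,8,9}  ✓accept
'c' @ 4: {1,7,8,9}  ✓accept
'a' @ 5: {1,7,8,9}  ✓accept
'b' @ 6: {1,7,8,9}  ✓accept
end set {1,7,8,9} — state 1 in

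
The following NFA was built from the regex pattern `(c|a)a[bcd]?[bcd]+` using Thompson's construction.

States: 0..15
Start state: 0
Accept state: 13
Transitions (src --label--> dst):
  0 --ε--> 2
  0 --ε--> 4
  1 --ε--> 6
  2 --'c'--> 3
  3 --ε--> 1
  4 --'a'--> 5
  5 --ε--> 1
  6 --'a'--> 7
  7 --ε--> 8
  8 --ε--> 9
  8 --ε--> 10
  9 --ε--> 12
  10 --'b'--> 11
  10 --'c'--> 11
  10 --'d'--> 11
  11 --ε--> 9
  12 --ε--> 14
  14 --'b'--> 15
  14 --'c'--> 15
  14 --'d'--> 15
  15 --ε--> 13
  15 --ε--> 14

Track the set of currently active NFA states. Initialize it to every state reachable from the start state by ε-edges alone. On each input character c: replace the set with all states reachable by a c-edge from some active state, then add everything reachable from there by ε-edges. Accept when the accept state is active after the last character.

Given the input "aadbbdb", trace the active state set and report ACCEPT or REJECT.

start: ε-closure({0}) = {0,2,4}
'a' @ 1: {1,5,6}
'a' @ 2: {7,8,9,10,12,14}
'd' @ 3: {9,11,12,13,14,15}  (accept∈set)
'b' @ 4: {13,14,15}  (accept∈set)
'b' @ 5: {13,14,15}  (accept∈set)
'd' @ 6: {13,14,15}  (accept∈set)
'b' @ 7: {13,14,15}  (accept∈set)
end set {13,14,15} — state 13 in

Answer: ACCEPT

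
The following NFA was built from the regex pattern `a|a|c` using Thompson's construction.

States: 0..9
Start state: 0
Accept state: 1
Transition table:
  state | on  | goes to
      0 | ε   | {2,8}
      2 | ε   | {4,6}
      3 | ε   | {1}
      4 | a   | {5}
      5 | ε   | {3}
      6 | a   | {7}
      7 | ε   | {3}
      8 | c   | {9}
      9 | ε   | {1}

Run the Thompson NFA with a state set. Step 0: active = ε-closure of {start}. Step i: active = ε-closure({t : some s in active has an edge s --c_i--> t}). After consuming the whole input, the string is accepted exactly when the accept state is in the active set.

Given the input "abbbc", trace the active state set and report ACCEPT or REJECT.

S₀ = ε-closure({0}) = {0,2,4,6,8}
'a' @ 1: {1,3,5,7}  ✓accept
'b' @ 2: {}  — state set empty
rest 'bbc' ignored (set empty)
final: {}; accept 1 not in set

Answer: REJECT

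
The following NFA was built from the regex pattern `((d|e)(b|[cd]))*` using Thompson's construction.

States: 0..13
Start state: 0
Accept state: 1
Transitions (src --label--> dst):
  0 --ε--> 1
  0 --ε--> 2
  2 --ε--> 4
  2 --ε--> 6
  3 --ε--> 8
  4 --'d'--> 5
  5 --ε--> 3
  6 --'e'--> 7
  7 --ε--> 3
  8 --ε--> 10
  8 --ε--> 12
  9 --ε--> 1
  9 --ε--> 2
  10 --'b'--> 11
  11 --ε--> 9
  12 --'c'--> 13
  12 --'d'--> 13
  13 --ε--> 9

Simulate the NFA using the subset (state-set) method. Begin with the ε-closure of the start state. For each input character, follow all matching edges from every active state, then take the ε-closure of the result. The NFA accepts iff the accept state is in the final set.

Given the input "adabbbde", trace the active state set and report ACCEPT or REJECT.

S₀ = ε-closure({0}) = {0,1,2,4,6}
'a' @ 1: {}  — state set empty
rest 'dabbbde' ignored (set empty)
final: {}; accept 1 not in set

Answer: REJECT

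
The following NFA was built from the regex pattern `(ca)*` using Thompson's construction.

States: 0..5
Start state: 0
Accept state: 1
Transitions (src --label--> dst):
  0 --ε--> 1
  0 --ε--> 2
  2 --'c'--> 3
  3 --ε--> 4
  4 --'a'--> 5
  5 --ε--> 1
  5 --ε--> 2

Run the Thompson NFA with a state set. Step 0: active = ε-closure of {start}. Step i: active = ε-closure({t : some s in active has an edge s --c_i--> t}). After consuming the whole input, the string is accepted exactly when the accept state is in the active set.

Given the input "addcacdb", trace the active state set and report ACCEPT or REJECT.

Answer: REJECT

Derivation:
initial (ε-close {0}): {0,1,2}
'a' @ 1: {}  — no active states
rest 'ddcacdb' ignored (set empty)
final: {}; accept 1 not in set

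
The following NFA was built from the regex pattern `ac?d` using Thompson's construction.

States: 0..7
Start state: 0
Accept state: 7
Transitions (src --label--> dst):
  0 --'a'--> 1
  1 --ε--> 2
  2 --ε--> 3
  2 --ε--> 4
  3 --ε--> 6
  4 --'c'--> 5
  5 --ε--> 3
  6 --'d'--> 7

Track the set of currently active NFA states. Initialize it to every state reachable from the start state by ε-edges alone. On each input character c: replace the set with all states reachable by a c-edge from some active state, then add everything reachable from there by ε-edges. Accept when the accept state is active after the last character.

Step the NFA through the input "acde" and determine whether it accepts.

start: ε-closure({0}) = {0}
'a' @ 1: {1,2,3,4,6}
'c' @ 2: {3,5,6}
'd' @ 3: {7}  (accept∈set)
'e' @ 4: {}  — no active states
final: {}; accept 7 not in set

Answer: REJECT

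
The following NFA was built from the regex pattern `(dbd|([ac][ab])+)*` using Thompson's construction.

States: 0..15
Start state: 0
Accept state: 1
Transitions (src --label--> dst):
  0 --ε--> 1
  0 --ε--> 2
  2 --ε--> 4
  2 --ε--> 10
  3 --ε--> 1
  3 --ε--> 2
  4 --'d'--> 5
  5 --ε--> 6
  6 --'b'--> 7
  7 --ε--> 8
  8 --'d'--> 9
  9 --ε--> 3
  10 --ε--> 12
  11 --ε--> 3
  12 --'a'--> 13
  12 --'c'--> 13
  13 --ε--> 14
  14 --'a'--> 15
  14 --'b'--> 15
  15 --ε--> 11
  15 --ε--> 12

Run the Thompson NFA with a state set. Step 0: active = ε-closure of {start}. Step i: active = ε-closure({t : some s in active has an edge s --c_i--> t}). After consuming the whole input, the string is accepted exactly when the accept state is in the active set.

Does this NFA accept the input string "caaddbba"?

initial (ε-close {0}): {0,1,2,4,10,12}
'c' @ 1: {13,14}
'a' @ 2: {1,2,3,4,10,11,12,15}  ✓accept
'a' @ 3: {13,14}
'd' @ 4: {}  — state set empty
rest 'dbba' ignored (set empty)
after full input: {}  (accept=1 not in)

Answer: REJECT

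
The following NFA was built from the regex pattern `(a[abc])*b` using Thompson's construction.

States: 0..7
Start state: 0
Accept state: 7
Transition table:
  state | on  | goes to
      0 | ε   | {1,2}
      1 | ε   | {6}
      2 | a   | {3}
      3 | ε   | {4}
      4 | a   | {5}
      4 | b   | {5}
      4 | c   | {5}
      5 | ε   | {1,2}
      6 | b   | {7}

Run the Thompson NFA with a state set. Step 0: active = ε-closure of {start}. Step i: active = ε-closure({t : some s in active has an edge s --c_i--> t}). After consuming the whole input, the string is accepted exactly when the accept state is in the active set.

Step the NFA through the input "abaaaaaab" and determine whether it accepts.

start: ε-closure({0}) = {0,1,2,6}
'a' @ 1: {3,4}
'b' @ 2: {1,2,5,6}
'a' @ 3: {3,4}
'a' @ 4: {1,2,5,6}
'a' @ 5: {3,4}
'a' @ 6: {1,2,5,6}
'a' @ 7: {3,4}
'a' @ 8: {1,2,5,6}
'b' @ 9: {7}  [accepting]
end set {7} — state 7 in

Answer: ACCEPT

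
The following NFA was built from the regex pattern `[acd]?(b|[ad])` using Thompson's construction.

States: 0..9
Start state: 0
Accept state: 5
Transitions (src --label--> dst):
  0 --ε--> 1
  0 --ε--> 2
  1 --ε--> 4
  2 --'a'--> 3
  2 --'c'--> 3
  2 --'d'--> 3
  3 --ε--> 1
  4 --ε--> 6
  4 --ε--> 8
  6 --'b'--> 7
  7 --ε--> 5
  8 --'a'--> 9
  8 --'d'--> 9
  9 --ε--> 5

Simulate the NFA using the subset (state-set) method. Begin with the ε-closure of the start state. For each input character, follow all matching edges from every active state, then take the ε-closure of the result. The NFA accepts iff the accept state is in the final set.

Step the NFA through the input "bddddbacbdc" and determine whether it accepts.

S₀ = ε-closure({0}) = {0,1,2,4,6,8}
'b' @ 1: {5,7}  (accept∈set)
'd' @ 2: {}  — dead — no transitions
rest 'dddbacbdc' ignored (set empty)
final: {}; accept 5 not in set

Answer: REJECT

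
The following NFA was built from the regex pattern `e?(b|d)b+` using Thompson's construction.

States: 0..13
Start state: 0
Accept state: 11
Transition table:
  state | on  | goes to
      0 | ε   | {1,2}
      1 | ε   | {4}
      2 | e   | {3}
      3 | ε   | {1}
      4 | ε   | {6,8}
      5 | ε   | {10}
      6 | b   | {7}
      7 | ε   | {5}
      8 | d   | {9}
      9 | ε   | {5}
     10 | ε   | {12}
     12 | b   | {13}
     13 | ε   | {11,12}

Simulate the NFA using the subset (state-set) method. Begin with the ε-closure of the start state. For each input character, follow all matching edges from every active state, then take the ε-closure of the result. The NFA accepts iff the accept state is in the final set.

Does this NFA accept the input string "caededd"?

initial (ε-close {0}): {0,1,2,4,6,8}
'c' @ 1: {}  — state set empty
rest 'aededd' ignored (set empty)
after full input: {}  (accept=11 not in)

Answer: REJECT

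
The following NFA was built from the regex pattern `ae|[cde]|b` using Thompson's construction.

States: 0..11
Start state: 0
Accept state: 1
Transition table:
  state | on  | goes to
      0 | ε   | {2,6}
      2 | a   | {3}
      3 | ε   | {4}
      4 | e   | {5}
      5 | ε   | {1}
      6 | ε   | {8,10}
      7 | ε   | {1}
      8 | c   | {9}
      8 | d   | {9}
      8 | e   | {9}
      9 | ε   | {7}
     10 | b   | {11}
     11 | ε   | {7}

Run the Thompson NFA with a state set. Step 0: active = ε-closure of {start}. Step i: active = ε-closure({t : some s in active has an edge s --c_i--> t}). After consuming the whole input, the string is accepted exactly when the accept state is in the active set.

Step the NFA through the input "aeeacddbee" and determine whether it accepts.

start: ε-closure({0}) = {0,2,6,8,10}
'a' @ 1: {3,4}
'e' @ 2: {1,5}  ✓accept
'e' @ 3: {}  — no active states
rest 'acddbee' ignored (set empty)
after full input: {}  (accept=1 not in)

Answer: REJECT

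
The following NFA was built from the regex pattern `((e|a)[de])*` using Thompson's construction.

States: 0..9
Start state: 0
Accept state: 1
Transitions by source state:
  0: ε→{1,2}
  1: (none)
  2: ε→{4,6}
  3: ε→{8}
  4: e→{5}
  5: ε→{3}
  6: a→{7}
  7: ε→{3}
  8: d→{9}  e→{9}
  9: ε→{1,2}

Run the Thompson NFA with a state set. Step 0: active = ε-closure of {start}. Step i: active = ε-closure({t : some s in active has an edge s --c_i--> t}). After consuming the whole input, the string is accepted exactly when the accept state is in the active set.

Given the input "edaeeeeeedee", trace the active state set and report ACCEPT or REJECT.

S₀ = ε-closure({0}) = {0,1,2,4,6}
'e' @ 1: {3,5,8}
'd' @ 2: {1,2,4,6,9}  [accepting]
'a' @ 3: {3,7,8}
'e' @ 4: {1,2,4,6,9}  [accepting]
'e' @ 5: {3,5,8}
'e' @ 6: {1,2,4,6,9}  [accepting]
'e' @ 7: {3,5,8}
'e' @ 8: {1,2,4,6,9}  [accepting]
'e' @ 9: {3,5,8}
'd' @ 10: {1,2,4,6,9}  [accepting]
'e' @ 11: {3,5,8}
'e' @ 12: {1,2,4,6,9}  [accepting]
final: {1,2,4,6,9}; accept 1 in set

Answer: ACCEPT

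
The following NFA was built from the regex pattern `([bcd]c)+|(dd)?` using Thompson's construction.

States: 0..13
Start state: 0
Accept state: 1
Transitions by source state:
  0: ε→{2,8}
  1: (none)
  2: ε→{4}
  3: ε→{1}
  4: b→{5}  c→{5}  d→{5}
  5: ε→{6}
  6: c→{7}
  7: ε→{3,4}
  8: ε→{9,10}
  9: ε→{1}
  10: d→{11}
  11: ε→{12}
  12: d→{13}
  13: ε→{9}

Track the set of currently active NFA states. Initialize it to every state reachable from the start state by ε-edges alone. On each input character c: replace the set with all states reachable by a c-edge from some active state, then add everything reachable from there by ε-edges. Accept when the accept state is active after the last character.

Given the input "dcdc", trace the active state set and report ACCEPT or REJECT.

initial (ε-close {0}): {0,1,2,4,8,9,10}
'd' @ 1: {5,6,11,12}
'c' @ 2: {1,3,4,7}  [accepting]
'd' @ 3: {5,6}
'c' @ 4: {1,3,4,7}  [accepting]
after full input: {1,3,4,7}  (accept=1 in)

Answer: ACCEPT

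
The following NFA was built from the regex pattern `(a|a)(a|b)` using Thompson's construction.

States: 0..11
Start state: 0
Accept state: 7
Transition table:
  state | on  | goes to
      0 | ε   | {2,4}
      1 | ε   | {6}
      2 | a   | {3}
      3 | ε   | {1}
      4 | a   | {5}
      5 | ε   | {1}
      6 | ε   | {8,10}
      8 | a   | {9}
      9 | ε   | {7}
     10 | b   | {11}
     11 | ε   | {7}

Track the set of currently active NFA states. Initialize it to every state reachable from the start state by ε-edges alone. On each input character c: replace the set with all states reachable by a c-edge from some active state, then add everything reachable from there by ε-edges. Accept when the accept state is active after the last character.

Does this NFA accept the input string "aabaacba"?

Answer: REJECT

Derivation:
start: ε-closure({0}) = {0,2,4}
'a' @ 1: {1,3,5,6,8,10}
'a' @ 2: {7,9}  [accepting]
'b' @ 3: {}  — dead — no transitions
rest 'aacba' ignored (set empty)
after full input: {}  (accept=7 not in)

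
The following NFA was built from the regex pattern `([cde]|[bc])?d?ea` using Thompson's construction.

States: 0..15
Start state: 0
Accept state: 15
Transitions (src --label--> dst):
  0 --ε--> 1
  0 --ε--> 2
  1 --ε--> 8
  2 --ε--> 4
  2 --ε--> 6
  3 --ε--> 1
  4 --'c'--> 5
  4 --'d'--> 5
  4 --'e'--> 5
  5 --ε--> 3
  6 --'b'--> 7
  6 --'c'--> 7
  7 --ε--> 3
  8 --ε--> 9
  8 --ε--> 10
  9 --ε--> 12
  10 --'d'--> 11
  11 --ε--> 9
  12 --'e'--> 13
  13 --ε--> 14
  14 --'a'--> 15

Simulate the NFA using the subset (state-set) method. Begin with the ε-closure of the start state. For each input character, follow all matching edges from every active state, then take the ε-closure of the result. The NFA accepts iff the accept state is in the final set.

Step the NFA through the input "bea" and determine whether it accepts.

initial (ε-close {0}): {0,1,2,4,6,8,9,10,12}
'b' @ 1: {1,3,7,8,9,10,12}
'e' @ 2: {13,14}
'a' @ 3: {15}  ✓accept
end set {15} — state 15 in

Answer: ACCEPT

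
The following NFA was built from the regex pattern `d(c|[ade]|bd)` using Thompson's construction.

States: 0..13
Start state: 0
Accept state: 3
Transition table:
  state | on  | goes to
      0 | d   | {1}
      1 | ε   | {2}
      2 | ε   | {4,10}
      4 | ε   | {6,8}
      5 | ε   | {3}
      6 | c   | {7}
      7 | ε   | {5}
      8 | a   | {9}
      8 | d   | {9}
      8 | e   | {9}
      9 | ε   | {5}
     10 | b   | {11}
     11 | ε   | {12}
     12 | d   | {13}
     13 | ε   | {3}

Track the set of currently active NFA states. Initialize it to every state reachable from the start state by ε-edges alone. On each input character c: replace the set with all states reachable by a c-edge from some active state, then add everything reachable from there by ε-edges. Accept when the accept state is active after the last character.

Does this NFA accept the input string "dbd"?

S₀ = ε-closure({0}) = {0}
'd' @ 1: {1,2,4,6,8,10}
'b' @ 2: {11,12}
'd' @ 3: {3,13}  (accept∈set)
after full input: {3,13}  (accept=3 in)

Answer: ACCEPT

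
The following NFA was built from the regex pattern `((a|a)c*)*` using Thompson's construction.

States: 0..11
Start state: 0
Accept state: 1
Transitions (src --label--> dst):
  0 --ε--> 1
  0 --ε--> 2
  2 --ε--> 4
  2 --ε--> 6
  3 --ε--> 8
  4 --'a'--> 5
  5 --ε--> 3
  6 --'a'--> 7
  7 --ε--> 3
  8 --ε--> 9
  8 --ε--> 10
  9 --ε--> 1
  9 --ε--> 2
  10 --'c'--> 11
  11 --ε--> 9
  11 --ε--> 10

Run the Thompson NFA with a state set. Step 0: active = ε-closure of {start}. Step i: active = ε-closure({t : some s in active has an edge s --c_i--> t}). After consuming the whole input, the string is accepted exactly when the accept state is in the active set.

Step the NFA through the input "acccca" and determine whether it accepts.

Answer: ACCEPT

Steps:
S₀ = ε-closure({0}) = {0,1,2,4,6}
'a' @ 1: {1,2,3,4,5,6,7,8,9,10}  ✓accept
'c' @ 2: {1,2,4,6,9,10,11}  ✓accept
'c' @ 3: {1,2,4,6,9,10,11}  ✓accept
'c' @ 4: {1,2,4,6,9,10,11}  ✓accept
'c' @ 5: {1,2,4,6,9,10,11}  ✓accept
'a' @ 6: {1,2,3,4,5,6,7,8,9,10}  ✓accept
final: {1,2,3,4,5,6,7,8,9,10}; accept 1 in set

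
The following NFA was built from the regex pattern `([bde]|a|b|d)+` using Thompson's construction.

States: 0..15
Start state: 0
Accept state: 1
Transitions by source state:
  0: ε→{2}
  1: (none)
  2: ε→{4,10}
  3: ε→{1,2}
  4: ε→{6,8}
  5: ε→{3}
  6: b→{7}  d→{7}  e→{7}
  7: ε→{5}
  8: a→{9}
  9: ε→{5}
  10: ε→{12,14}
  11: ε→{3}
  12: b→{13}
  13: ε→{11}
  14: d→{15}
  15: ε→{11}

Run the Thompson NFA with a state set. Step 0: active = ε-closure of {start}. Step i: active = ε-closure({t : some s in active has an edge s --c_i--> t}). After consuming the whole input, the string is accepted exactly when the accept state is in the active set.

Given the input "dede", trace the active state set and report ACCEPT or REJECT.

initial (ε-close {0}): {0,2,4,6,8,10,12,14}
'd' @ 1: {1,2,3,4,5,6,7,8,10,11,12,14,15}  [accepting]
'e' @ 2: {1,2,3,4,5,6,7,8,10,12,14}  [accepting]
'd' @ 3: {1,2,3,4,5,6,7,8,10,11,12,14,15}  [accepting]
'e' @ 4: {1,2,3,4,5,6,7,8,10,12,14}  [accepting]
end set {1,2,3,4,5,6,7,8,10,12,14} — state 1 in

Answer: ACCEPT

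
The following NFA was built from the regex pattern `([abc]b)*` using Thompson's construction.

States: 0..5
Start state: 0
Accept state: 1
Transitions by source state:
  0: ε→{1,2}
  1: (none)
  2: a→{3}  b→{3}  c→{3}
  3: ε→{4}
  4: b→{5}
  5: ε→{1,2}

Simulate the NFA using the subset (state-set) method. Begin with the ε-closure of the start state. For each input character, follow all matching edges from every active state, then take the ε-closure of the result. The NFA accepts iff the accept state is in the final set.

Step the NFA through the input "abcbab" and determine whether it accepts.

initial (ε-close {0}): {0,1,2}
'a' @ 1: {3,4}
'b' @ 2: {1,2,5}  (accept∈set)
'c' @ 3: {3,4}
'b' @ 4: {1,2,5}  (accept∈set)
'a' @ 5: {3,4}
'b' @ 6: {1,2,5}  (accept∈set)
end set {1,2,5} — state 1 in

Answer: ACCEPT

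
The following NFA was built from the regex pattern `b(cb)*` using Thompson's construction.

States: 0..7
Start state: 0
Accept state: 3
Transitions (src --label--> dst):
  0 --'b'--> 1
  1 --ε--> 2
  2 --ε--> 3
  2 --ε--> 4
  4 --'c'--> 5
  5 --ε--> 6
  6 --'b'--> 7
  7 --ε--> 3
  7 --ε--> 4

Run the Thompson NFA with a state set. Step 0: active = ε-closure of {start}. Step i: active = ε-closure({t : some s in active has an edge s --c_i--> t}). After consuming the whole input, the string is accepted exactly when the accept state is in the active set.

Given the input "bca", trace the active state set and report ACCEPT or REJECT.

Answer: REJECT

Trace:
start: ε-closure({0}) = {0}
'b' @ 1: {1,2,3,4}  (accept∈set)
'c' @ 2: {5,6}
'a' @ 3: {}  — dead — no transitions
after full input: {}  (accept=3 not in)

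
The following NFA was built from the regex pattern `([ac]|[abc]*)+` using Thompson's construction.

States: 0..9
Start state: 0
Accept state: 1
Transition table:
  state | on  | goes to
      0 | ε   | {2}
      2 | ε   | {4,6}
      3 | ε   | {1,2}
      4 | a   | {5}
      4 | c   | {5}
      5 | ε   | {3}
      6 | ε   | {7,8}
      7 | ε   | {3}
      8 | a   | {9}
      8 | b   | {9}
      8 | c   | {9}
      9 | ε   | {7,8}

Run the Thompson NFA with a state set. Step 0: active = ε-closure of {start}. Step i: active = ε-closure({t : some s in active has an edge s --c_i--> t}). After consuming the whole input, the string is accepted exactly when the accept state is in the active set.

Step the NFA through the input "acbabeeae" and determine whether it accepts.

Answer: REJECT

Derivation:
start: ε-closure({0}) = {0,1,2,3,4,6,7,8}
'a' @ 1: {1,2,3,4,5,6,7,8,9}  [accepting]
'c' @ 2: {1,2,3,4,5,6,7,8,9}  [accepting]
'b' @ 3: {1,2,3,4,6,7,8,9}  [accepting]
'a' @ 4: {1,2,3,4,5,6,7,8,9}  [accepting]
'b' @ 5: {1,2,3,4,6,7,8,9}  [accepting]
'e' @ 6: {}  — no active states
rest 'eae' ignored (set empty)
end set {} — state 1 not in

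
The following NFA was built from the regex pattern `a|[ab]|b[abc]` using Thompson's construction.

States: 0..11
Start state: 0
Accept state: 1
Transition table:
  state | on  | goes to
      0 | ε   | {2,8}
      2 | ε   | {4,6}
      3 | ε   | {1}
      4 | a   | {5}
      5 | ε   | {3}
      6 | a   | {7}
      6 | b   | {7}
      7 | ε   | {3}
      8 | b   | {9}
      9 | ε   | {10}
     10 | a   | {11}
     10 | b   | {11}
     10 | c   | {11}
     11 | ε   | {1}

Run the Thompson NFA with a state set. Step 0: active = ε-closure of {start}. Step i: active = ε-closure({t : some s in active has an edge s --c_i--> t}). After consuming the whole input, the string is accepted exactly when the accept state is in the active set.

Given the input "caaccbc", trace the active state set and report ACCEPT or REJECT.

Answer: REJECT

Steps:
start: ε-closure({0}) = {0,2,4,6,8}
'c' @ 1: {}  — dead — no transitions
rest 'aaccbc' ignored (set empty)
after full input: {}  (accept=1 not in)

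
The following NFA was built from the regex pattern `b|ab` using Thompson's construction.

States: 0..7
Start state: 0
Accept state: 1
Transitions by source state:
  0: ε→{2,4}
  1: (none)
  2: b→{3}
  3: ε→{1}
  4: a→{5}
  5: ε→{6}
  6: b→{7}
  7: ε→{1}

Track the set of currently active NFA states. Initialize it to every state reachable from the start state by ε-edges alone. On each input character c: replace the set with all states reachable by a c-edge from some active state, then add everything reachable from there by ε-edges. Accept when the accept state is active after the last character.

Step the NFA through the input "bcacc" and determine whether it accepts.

Answer: REJECT

Steps:
initial (ε-close {0}): {0,2,4}
'b' @ 1: {1,3}  ✓accept
'c' @ 2: {}  — state set empty
rest 'acc' ignored (set empty)
final: {}; accept 1 not in set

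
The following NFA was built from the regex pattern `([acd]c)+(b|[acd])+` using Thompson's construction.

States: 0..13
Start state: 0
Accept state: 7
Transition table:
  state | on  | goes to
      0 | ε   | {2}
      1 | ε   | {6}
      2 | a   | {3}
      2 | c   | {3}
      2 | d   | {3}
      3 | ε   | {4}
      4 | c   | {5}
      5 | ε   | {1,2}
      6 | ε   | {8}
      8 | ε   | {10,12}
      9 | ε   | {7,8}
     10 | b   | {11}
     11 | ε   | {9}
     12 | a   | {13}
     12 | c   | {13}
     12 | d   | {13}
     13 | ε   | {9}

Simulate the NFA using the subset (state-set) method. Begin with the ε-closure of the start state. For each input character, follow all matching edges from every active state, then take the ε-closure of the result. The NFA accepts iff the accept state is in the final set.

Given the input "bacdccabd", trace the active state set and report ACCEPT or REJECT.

start: ε-closure({0}) = {0,2}
'b' @ 1: {}  — state set empty
rest 'acdccabd' ignored (set empty)
after full input: {}  (accept=7 not in)

Answer: REJECT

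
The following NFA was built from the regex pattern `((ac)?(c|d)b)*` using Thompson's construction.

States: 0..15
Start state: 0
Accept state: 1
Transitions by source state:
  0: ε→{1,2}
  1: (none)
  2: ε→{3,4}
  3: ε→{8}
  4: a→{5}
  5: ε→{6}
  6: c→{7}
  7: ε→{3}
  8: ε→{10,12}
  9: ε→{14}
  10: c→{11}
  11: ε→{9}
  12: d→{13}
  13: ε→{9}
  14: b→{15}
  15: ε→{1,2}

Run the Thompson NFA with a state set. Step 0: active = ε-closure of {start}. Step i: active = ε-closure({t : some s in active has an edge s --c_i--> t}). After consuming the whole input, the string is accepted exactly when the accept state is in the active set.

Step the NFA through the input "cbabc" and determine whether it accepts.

Answer: REJECT

Steps:
S₀ = ε-closure({0}) = {0,1,2,3,4,8,10,12}
'c' @ 1: {9,11,14}
'b' @ 2: {1,2,3,4,8,10,12,15}  [accepting]
'a' @ 3: {5,6}
'b' @ 4: {}  — state set empty
rest 'c' ignored (set empty)
end set {} — state 1 not in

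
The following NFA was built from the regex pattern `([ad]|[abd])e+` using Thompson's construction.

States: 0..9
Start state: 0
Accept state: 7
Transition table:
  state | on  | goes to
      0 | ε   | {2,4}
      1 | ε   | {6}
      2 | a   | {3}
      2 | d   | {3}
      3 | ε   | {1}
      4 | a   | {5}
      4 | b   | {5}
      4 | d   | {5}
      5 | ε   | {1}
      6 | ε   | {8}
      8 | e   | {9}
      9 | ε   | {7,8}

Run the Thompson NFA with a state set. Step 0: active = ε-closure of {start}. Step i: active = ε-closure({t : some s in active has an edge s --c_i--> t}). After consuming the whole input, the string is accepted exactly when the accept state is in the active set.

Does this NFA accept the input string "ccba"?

initial (ε-close {0}): {0,2,4}
'c' @ 1: {}  — no active states
rest 'cba' ignored (set empty)
after full input: {}  (accept=7 not in)

Answer: REJECT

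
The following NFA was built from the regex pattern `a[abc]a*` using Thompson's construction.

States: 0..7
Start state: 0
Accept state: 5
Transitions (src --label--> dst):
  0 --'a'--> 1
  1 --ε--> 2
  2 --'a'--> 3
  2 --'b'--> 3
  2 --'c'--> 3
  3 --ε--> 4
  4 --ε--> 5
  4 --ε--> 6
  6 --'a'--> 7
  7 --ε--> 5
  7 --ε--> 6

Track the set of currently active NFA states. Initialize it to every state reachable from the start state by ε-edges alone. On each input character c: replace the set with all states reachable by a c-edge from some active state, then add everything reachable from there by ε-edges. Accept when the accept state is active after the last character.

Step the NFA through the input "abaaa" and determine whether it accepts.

S₀ = ε-closure({0}) = {0}
'a' @ 1: {1,2}
'b' @ 2: {3,4,5,6}  [accepting]
'a' @ 3: {5,6,7}  [accepting]
'a' @ 4: {5,6,7}  [accepting]
'a' @ 5: {5,6,7}  [accepting]
after full input: {5,6,7}  (accept=5 in)

Answer: ACCEPT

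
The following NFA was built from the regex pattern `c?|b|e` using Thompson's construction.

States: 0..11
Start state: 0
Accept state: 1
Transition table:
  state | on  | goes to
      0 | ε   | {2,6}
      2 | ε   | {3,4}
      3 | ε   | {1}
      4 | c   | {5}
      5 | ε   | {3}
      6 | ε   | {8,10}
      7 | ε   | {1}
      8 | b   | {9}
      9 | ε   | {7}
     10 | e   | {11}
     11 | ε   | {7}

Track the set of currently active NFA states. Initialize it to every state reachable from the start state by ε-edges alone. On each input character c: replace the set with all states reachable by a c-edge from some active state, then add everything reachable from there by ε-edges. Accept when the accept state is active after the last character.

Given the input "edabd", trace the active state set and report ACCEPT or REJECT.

Answer: REJECT

Derivation:
S₀ = ε-closure({0}) = {0,1,2,3,4,6,8,10}
'e' @ 1: {1,7,11}  ✓accept
'd' @ 2: {}  — state set empty
rest 'abd' ignored (set empty)
final: {}; accept 1 not in set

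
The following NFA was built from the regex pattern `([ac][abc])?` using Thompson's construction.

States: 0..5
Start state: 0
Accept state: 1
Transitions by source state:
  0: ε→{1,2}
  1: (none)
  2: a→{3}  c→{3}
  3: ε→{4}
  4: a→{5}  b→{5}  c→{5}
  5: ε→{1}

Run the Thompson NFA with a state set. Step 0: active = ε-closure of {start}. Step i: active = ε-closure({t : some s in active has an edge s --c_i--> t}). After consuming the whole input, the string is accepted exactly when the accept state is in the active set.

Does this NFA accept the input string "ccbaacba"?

start: ε-closure({0}) = {0,1,2}
'c' @ 1: {3,4}
'c' @ 2: {1,5}  [accepting]
'b' @ 3: {}  — dead — no transitions
rest 'aacba' ignored (set empty)
after full input: {}  (accept=1 not in)

Answer: REJECT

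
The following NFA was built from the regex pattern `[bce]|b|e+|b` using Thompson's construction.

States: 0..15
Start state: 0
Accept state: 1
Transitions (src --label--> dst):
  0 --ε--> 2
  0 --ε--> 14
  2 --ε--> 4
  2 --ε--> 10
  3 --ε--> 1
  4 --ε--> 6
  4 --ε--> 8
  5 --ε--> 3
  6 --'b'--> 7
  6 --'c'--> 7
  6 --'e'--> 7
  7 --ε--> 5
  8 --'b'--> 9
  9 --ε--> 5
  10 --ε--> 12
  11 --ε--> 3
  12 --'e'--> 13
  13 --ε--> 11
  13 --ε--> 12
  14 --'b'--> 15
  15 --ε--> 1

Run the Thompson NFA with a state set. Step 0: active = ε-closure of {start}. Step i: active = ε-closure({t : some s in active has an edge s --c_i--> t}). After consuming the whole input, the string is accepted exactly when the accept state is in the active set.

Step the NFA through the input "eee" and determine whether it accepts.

S₀ = ε-closure({0}) = {0,2,4,6,8,10,12,14}
'e' @ 1: {1,3,5,7,11,12,13}  [accepting]
'e' @ 2: {1,3,11,12,13}  [accepting]
'e' @ 3: {1,3,11,12,13}  [accepting]
after full input: {1,3,11,12,13}  (accept=1 in)

Answer: ACCEPT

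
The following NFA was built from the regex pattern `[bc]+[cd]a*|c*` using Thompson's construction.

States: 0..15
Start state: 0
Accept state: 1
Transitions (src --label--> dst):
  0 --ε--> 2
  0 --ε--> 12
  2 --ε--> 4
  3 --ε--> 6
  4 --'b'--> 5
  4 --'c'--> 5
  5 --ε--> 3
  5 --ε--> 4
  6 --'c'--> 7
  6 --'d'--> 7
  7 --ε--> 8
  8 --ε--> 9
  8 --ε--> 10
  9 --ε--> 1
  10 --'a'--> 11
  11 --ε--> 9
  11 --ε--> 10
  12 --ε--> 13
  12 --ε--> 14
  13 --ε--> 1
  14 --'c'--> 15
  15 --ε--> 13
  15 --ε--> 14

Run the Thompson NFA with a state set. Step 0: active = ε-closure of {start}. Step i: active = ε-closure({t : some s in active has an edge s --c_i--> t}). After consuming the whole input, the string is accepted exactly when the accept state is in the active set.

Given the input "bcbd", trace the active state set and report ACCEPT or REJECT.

Answer: ACCEPT

Trace:
start: ε-closure({0}) = {0,1,2,4,12,13,14}
'b' @ 1: {3,4,5,6}
'c' @ 2: {1,3,4,5,6,7,8,9,10}  ✓accept
'b' @ 3: {3,4,5,6}
'd' @ 4: {1,7,8,9,10}  ✓accept
after full input: {1,7,8,9,10}  (accept=1 in)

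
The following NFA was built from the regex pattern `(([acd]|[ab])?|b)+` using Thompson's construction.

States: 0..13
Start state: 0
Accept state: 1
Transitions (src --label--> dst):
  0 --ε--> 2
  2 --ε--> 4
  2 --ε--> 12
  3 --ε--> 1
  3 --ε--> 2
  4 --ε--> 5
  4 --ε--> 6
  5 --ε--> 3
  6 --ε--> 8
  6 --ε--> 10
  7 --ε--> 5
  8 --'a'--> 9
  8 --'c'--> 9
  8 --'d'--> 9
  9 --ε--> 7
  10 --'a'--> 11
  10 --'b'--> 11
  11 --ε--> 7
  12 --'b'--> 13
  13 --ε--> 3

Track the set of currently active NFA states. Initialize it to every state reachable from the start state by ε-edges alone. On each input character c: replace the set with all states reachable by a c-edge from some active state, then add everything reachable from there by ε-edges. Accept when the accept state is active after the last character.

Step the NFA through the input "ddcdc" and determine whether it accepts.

Answer: ACCEPT

Steps:
start: ε-closure({0}) = {0,1,2,3,4,5,6,8,10,12}
'd' @ 1: {1,2,3,4,5,6,7,8,9,10,12}  [accepting]
'd' @ 2: {1,2,3,4,5,6,7,8,9,10,12}  [accepting]
'c' @ 3: {1,2,3,4,5,6,7,8,9,10,12}  [accepting]
'd' @ 4: {1,2,3,4,5,6,7,8,9,10,12}  [accepting]
'c' @ 5: {1,2,3,4,5,6,7,8,9,10,12}  [accepting]
end set {1,2,3,4,5,6,7,8,9,10,12} — state 1 in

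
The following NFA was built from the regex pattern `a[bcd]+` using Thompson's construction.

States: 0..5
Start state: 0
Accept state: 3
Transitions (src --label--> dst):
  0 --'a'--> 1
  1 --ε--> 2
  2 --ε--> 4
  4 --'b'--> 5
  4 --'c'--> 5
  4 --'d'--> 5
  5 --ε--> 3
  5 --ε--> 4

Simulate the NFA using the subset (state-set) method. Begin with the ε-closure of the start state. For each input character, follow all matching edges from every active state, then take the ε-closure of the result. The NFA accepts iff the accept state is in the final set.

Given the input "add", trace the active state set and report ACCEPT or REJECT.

Answer: ACCEPT

Derivation:
initial (ε-close {0}): {0}
'a' @ 1: {1,2,4}
'd' @ 2: {3,4,5}  [accepting]
'd' @ 3: {3,4,5}  [accepting]
end set {3,4,5} — state 3 in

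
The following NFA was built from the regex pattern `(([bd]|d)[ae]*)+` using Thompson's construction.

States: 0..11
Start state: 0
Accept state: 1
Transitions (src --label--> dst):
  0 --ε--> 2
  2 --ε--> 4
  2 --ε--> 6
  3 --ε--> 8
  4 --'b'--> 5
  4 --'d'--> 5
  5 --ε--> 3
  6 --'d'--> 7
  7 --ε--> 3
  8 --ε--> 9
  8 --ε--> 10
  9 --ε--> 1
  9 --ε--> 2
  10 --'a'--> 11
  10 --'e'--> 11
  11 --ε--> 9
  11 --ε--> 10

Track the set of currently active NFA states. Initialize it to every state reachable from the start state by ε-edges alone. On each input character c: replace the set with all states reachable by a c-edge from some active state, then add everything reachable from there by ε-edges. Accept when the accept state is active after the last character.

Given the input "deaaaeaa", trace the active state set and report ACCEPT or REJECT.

Answer: ACCEPT

Trace:
S₀ = ε-closure({0}) = {0,2,4,6}
'd' @ 1: {1,2,3,4,5,6,7,8,9,10}  ✓accept
'e' @ 2: {1,2,4,6,9,10,11}  ✓accept
'a' @ 3: {1,2,4,6,9,10,11}  ✓accept
'a' @ 4: {1,2,4,6,9,10,11}  ✓accept
'a' @ 5: {1,2,4,6,9,10,11}  ✓accept
'e' @ 6: {1,2,4,6,9,10,11}  ✓accept
'a' @ 7: {1,2,4,6,9,10,11}  ✓accept
'a' @ 8: {1,2,4,6,9,10,11}  ✓accept
after full input: {1,2,4,6,9,10,11}  (accept=1 in)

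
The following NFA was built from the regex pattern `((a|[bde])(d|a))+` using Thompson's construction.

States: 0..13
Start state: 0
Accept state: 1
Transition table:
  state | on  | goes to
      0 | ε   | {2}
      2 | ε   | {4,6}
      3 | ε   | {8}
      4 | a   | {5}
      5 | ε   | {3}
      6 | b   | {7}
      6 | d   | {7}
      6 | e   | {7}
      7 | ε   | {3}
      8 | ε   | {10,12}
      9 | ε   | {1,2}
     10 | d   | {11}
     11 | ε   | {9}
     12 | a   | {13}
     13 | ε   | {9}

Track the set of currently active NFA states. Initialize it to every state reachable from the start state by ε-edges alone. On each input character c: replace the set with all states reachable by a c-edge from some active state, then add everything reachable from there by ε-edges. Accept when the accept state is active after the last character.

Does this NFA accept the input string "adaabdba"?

initial (ε-close {0}): {0,2,4,6}
'a' @ 1: {3,5,8,10,12}
'd' @ 2: {1,2,4,6,9,11}  (accept∈set)
'a' @ 3: {3,5,8,10,12}
'a' @ 4: {1,2,4,6,9,13}  (accept∈set)
'b' @ 5: {3,7,8,10,12}
'd' @ 6: {1,2,4,6,9,11}  (accept∈set)
'b' @ 7: {3,7,8,10,12}
'a' @ 8: {1,2,4,6,9,13}  (accept∈set)
final: {1,2,4,6,9,13}; accept 1 in set

Answer: ACCEPT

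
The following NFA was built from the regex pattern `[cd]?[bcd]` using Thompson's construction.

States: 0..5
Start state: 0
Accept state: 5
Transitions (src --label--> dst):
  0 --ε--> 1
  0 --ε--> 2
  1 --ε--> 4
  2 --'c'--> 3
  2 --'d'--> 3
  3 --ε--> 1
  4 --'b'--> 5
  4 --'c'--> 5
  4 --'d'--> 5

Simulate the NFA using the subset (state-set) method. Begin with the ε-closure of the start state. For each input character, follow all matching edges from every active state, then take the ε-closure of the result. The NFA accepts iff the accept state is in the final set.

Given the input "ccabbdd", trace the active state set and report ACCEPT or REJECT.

Answer: REJECT

Derivation:
initial (ε-close {0}): {0,1,2,4}
'c' @ 1: {1,3,4,5}  ✓accept
'c' @ 2: {5}  ✓accept
'a' @ 3: {}  — dead — no transitions
rest 'bbdd' ignored (set empty)
final: {}; accept 5 not in set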